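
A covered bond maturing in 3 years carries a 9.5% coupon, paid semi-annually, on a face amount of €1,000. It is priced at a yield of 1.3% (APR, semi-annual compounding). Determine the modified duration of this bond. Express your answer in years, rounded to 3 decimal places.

Periodic yield y = 0.0065. First find Macaulay duration:
  t   CF        PV=CF/(1+0.0065)^t    t·PV
  1        47.50        47.1932        47.1932
  2        47.50        46.8885        93.7769
  3        47.50        46.5857       139.7570
  4        47.50        46.2848       185.1392
  5        47.50        45.9859       229.9295
  6     1,047.50     1,007.5610     6,045.3661
  Σ                  1,240.4991     6,741.1620
P = 1,240.4991; Macaulay duration = 6,741.1620 / 1,240.4991 = 5.43423 half-year periods = 2.71712 years.
Modified duration = D_Mac / (1 + y) = 2.71712 / 1.0065 = 2.69957 years.

2.700 years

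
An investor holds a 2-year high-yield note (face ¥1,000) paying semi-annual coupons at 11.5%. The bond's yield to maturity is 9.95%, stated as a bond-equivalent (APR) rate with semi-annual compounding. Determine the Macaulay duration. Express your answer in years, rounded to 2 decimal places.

Periodic yield y = 0.04975. Discount each cash flow and weight by its period:
  t   CF        PV=CF/(1+0.04975)^t    t·PV
  1        57.50        54.7749        54.7749
  2        57.50        52.1790       104.3581
  3        57.50        49.7062       149.1185
  4     1,057.50       870.8369     3,483.3478
  Σ                  1,027.4971     3,791.5993
Price P = Σ PV = 1,027.4971.
Macaulay duration = Σ(t·PV) / P = 3,791.5993 / 1,027.4971 = 3.69013 half-year periods.
In years: 3.69013 / 2 = 1.84507 years.

1.85 years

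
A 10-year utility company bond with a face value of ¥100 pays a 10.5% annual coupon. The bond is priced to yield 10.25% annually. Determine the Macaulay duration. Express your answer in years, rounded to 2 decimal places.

Periodic yield y = 0.1025. Discount each cash flow and weight by its year:
  t   CF        PV=CF/(1+0.1025)^t    t·PV
  1        10.50         9.5238         9.5238
  2        10.50         8.6384        17.2768
  3        10.50         7.8353        23.5058
  4        10.50         7.1068        28.4273
  5        10.50         6.4461        32.2304
  6        10.50         5.8468        35.0808
  7        10.50         5.3032        37.1225
  8        10.50         4.8102        38.4814
  9        10.50         4.3630        39.2667
  10      110.50        41.6463       416.4629
  Σ                    101.5198       677.3782
Price P = Σ PV = 101.5198.
Macaulay duration = Σ(t·PV) / P = 677.3782 / 101.5198 = 6.67238 years.

6.67 years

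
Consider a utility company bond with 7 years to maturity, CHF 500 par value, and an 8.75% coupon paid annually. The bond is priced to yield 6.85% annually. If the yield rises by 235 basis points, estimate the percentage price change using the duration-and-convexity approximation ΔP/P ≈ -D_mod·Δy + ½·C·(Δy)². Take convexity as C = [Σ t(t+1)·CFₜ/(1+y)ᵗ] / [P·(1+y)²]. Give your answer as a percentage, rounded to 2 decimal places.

With y = 0.0685:
  t   CF        PV=CF/(1+0.0685)^t    t·PV        t(t+1)·PV
  1        43.75        40.9453        40.9453          81.8905
  2        43.75        38.3203        76.6406         229.9219
  3        43.75        35.8636       107.5909         430.3638
  4        43.75        33.5645       134.2579         671.2896
  5        43.75        31.4127       157.0636         942.3813
  6        43.75        29.3989       176.3933       1,234.7533
  7       543.75       341.9618     2,393.7325      19,149.8604
  Σ                    551.4671     3,086.6242      22,740.4608
P = 551.4671; D_Mac = 5.59711 yrs; D_mod = 5.23829 yrs; C = 36.11858.
Duration effect: -5.23829 × (+0.0235) = -0.123100
Convexity effect: 0.5 × 36.11858 × (0.0235)² = +0.0099732
ΔP/P ≈ -0.123100 + 0.0099732 = -0.113127 = -11.3127%.

-11.31%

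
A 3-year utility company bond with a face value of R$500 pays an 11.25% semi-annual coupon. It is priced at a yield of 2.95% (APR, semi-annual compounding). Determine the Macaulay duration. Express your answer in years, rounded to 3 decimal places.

2.670 years

Periodic yield y = 0.01475. Discount each cash flow and weight by its period:
  t   CF        PV=CF/(1+0.01475)^t    t·PV
  1       28.125        27.7162        27.7162
  2       28.125        27.3133        54.6266
  3       28.125        26.9163        80.7489
  4       28.125        26.5251       106.1002
  5       28.125        26.1395       130.6975
  6      528.125       483.7070     2,902.2420
  Σ                    618.3173     3,302.1314
Price P = Σ PV = 618.3173.
Macaulay duration = Σ(t·PV) / P = 3,302.1314 / 618.3173 = 5.34051 half-year periods.
In years: 5.34051 / 2 = 2.67026 years.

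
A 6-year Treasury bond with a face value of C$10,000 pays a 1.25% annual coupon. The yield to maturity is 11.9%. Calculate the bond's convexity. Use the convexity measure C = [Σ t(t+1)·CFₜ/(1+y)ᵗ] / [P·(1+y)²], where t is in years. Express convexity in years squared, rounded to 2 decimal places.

31.64

With y = 0.119:
  t   CF        PV=CF/(1+0.119)^t    t·PV        t(t+1)·PV
  1       125.00       111.7069       111.7069         223.4138
  2       125.00        99.8274       199.6548         598.9645
  3       125.00        89.2113       267.6338       1,070.5353
  4       125.00        79.7241       318.8964       1,594.4822
  5       125.00        71.2459       356.2293       2,137.3755
  6    10,125.00     5,157.2064    30,943.2384     216,602.6687
  Σ                  5,608.9219    32,197.3596     222,227.4400
P = 5,608.9219.
Convexity = Σ t(t+1)·PV / [P·(1+y)²] = 222,227.4400 / (5,608.9219 × 1.252161) = 31.64158.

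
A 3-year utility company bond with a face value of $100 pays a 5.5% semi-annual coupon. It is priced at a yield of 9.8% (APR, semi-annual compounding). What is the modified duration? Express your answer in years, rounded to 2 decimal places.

2.66 years

Periodic yield y = 0.049. First find Macaulay duration:
  t   CF        PV=CF/(1+0.049)^t    t·PV
  1         2.75         2.6215         2.6215
  2         2.75         2.4991         4.9982
  3         2.75         2.3824         7.1471
  4         2.75         2.2711         9.0843
  5         2.75         2.1650        10.8249
  6       102.75        77.1132       462.6794
  Σ                     89.0523       497.3554
P = 89.0523; Macaulay duration = 497.3554 / 89.0523 = 5.58498 half-year periods = 2.79249 years.
Modified duration = D_Mac / (1 + y) = 2.79249 / 1.049 = 2.66205 years.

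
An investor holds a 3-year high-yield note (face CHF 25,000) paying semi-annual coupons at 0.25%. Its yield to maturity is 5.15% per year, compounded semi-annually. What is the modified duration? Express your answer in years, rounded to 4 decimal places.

Periodic yield y = 0.02575. First find Macaulay duration:
  t   CF        PV=CF/(1+0.02575)^t    t·PV
  1        31.25        30.4655        30.4655
  2        31.25        29.7007        59.4014
  3        31.25        28.9551        86.8654
  4        31.25        28.2282       112.9130
  5        31.25        27.5196       137.5981
  6    25,031.25    21,489.8500   128,939.0999
  Σ                 21,634.7192   129,366.3434
P = 21,634.7192; Macaulay duration = 129,366.3434 / 21,634.7192 = 5.97957 half-year periods = 2.98979 years.
Modified duration = D_Mac / (1 + y) = 2.98979 / 1.02575 = 2.91473 years.

2.9147 years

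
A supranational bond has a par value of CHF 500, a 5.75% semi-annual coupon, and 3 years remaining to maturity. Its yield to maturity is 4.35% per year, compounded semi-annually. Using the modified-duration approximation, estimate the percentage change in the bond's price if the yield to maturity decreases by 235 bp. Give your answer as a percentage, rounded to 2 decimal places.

+6.45%

Periodic yield y = 0.02175. Modified duration first:
  t   CF        PV=CF/(1+0.02175)^t    t·PV
  1       14.375        14.0690        14.0690
  2       14.375        13.7695        27.5390
  3       14.375        13.4764        40.4292
  4       14.375        13.1895        52.7581
  5       14.375        12.9088        64.5438
  6      514.375       452.0765     2,712.4593
  Σ                    519.4897     2,911.7984
P = 519.4897; D_Mac = 5.60511 half-year periods = 2.80256 yrs; D_mod = 2.80256/(1+0.02175) = 2.74290 yrs.
ΔP/P ≈ -D_mod · Δy = -2.74290 × (-0.0235) = +0.064458 = +6.4458%.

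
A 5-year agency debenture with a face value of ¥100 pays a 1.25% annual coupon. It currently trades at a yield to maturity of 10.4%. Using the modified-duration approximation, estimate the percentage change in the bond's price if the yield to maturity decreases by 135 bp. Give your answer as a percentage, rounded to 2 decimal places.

+5.92%

Periodic yield y = 0.104. Modified duration first:
  t   CF        PV=CF/(1+0.104)^t    t·PV
  1         1.25         1.1322         1.1322
  2         1.25         1.0256         2.0512
  3         1.25         0.9290         2.7869
  4         1.25         0.8415         3.3658
  5       101.25        61.7376       308.6879
  Σ                     65.6659       318.0241
P = 65.6659; D_Mac = 4.84307 yrs; D_mod = 4.84307/(1+0.104) = 4.38684 yrs.
ΔP/P ≈ -D_mod · Δy = -4.38684 × (-0.0135) = +0.059222 = +5.9222%.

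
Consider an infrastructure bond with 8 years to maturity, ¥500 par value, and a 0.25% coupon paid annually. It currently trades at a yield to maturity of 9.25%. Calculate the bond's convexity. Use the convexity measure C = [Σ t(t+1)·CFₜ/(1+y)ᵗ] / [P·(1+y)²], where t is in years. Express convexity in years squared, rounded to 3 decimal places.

59.269

With y = 0.0925:
  t   CF        PV=CF/(1+0.0925)^t    t·PV        t(t+1)·PV
  1         1.25         1.1442         1.1442           2.2883
  2         1.25         1.0473         2.0946           6.2837
  3         1.25         0.9586         2.8759          11.5034
  4         1.25         0.8775         3.5098          17.5491
  5         1.25         0.8032         4.0158          24.0948
  6         1.25         0.7352         4.4110          30.8767
  7         1.25         0.6729         4.7104          37.6832
  8       501.25       246.9920     1,975.9357      17,783.4213
  Σ                    253.2307     1,998.6973      17,913.7006
P = 253.2307.
Convexity = Σ t(t+1)·PV / [P·(1+y)²] = 17,913.7006 / (253.2307 × 1.193556) = 59.26878.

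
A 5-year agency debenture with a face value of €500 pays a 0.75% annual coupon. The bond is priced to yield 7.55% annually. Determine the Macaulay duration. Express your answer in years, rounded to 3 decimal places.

Periodic yield y = 0.0755. Discount each cash flow and weight by its year:
  t   CF        PV=CF/(1+0.0755)^t    t·PV
  1         3.75         3.4868         3.4868
  2         3.75         3.2420         6.4840
  3         3.75         3.0144         9.0432
  4         3.75         2.8028        11.2111
  5       503.75       350.0765     1,750.3826
  Σ                    362.6224     1,780.6076
Price P = Σ PV = 362.6224.
Macaulay duration = Σ(t·PV) / P = 1,780.6076 / 362.6224 = 4.91036 years.

4.910 years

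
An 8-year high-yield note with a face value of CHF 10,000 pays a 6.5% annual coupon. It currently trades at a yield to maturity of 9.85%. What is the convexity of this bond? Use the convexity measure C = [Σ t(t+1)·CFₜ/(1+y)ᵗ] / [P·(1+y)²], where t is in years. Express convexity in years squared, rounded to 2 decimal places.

43.18

With y = 0.0985:
  t   CF        PV=CF/(1+0.0985)^t    t·PV        t(t+1)·PV
  1       650.00       591.7160       591.7160       1,183.4320
  2       650.00       538.6581     1,077.3163       3,231.9489
  3       650.00       490.3579     1,471.0737       5,884.2948
  4       650.00       446.3886     1,785.5545       8,927.7723
  5       650.00       406.3620     2,031.8098      12,190.8589
  6       650.00       369.9244     2,219.5465      15,536.8252
  7       650.00       336.7541     2,357.2789      18,858.2312
  8    10,650.00     5,022.8374    40,182.6990     361,644.2914
  Σ                  8,202.9985    51,716.9946     427,457.6547
P = 8,202.9985.
Convexity = Σ t(t+1)·PV / [P·(1+y)²] = 427,457.6547 / (8,202.9985 × 1.206702) = 43.18375.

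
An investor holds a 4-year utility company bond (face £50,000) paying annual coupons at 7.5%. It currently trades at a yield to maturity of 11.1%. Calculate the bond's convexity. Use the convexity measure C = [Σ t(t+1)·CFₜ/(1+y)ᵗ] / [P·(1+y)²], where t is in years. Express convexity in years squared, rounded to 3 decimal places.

With y = 0.111:
  t   CF        PV=CF/(1+0.111)^t    t·PV        t(t+1)·PV
  1     3,750.00     3,375.3375     3,375.3375       6,750.6751
  2     3,750.00     3,038.1076     6,076.2152      18,228.6455
  3     3,750.00     2,734.5703     8,203.7109      32,814.8435
  4    53,750.00    35,279.4847   141,117.9387     705,589.6935
  Σ                 44,427.5001   158,773.2023     763,383.8576
P = 44,427.5001.
Convexity = Σ t(t+1)·PV / [P·(1+y)²] = 763,383.8576 / (44,427.5001 × 1.234321) = 13.92076.

13.921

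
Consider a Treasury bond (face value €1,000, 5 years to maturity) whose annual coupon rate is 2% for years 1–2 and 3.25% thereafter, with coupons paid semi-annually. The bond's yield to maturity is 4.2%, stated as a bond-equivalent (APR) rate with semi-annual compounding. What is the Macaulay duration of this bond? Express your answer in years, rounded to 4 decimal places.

Periodic yield y = 0.021. Discount each cash flow and weight by its period:
  t   CF        PV=CF/(1+0.021)^t    t·PV
  1        10.00         9.7943         9.7943
  2        10.00         9.5929        19.1857
  3        10.00         9.3956        28.1867
  4        10.00         9.2023        36.8093
  5        16.25        14.6462        73.2309
  6        16.25        14.3449        86.0697
  7        16.25        14.0499        98.3493
  8        16.25        13.7609       110.0873
  9        16.25        13.4779       121.3009
  10    1,016.25       825.5495     8,255.4954
  Σ                    933.8144     8,838.5096
Price P = Σ PV = 933.8144.
Macaulay duration = Σ(t·PV) / P = 8,838.5096 / 933.8144 = 9.46495 half-year periods.
In years: 9.46495 / 2 = 4.73248 years.

4.7325 years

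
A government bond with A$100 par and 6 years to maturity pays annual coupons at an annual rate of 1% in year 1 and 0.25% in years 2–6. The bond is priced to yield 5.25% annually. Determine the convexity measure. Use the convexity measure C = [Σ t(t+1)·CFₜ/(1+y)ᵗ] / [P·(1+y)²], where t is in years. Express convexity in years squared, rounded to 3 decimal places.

With y = 0.0525:
  t   CF        PV=CF/(1+0.0525)^t    t·PV        t(t+1)·PV
  1         1.00         0.9501         0.9501           1.9002
  2         0.25         0.2257         0.4514           1.3541
  3         0.25         0.2144         0.6433           2.5731
  4         0.25         0.2037         0.8149           4.0746
  5         0.25         0.1936         0.9678           5.8070
  6       100.25        73.7483       442.4895       3,097.4267
  Σ                     75.5358       446.3170       3,113.1357
P = 75.5358.
Convexity = Σ t(t+1)·PV / [P·(1+y)²] = 3,113.1357 / (75.5358 × 1.107756) = 37.20499.

37.205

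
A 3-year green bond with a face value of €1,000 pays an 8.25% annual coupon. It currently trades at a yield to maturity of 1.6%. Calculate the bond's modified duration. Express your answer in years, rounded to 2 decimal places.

Periodic yield y = 0.016. First find Macaulay duration:
  t   CF        PV=CF/(1+0.016)^t    t·PV
  1        82.50        81.2008        81.2008
  2        82.50        79.9220       159.8441
  3     1,082.50     1,032.1594     3,096.4783
  Σ                  1,193.2822     3,337.5231
P = 1,193.2822; Macaulay duration = 3,337.5231 / 1,193.2822 = 2.79693 years.
Modified duration = D_Mac / (1 + y) = 2.79693 / 1.016 = 2.75288 years.

2.75 years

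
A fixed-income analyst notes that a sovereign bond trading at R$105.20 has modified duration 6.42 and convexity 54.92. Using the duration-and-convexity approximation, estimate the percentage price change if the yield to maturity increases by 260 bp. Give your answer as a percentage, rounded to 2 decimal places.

Duration effect: -D_mod·Δy = -6.42 × (+0.026) = -0.166920
Convexity effect: ½·C·(Δy)² = 0.5 × 54.92 × (0.026)² = +0.01856296
ΔP/P ≈ -0.166920 + 0.01856296 = -0.14835704
= -14.835704%.

-14.84%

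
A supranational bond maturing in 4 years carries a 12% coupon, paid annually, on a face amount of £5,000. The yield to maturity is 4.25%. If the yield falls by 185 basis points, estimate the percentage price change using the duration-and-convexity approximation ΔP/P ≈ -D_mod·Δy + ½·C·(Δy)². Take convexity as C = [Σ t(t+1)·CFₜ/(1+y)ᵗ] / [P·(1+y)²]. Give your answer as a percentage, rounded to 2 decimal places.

With y = 0.0425:
  t   CF        PV=CF/(1+0.0425)^t    t·PV        t(t+1)·PV
  1       600.00       575.5396       575.5396       1,151.0791
  2       600.00       552.0763     1,104.1526       3,312.4579
  3       600.00       529.5696     1,588.7088       6,354.8354
  4     5,600.00     4,741.1508    18,964.6034      94,823.0168
  Σ                  6,398.3363    22,233.0044     105,641.3892
P = 6,398.3363; D_Mac = 3.47481 yrs; D_mod = 3.33315 yrs; C = 15.19200.
Duration effect: -3.33315 × (-0.0185) = +0.061663
Convexity effect: 0.5 × 15.19200 × (-0.0185)² = +0.0025997
ΔP/P ≈ +0.061663 + 0.0025997 = +0.064263 = +6.4263%.

+6.43%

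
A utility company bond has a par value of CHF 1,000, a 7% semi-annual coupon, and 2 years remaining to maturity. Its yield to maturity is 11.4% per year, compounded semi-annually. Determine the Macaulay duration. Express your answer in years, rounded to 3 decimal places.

Periodic yield y = 0.057. Discount each cash flow and weight by its period:
  t   CF        PV=CF/(1+0.057)^t    t·PV
  1        35.00        33.1126        33.1126
  2        35.00        31.3269        62.6539
  3        35.00        29.6376        88.9128
  4     1,035.00       829.1639     3,316.6557
  Σ                    923.2411     3,501.3350
Price P = Σ PV = 923.2411.
Macaulay duration = Σ(t·PV) / P = 3,501.3350 / 923.2411 = 3.79244 half-year periods.
In years: 3.79244 / 2 = 1.89622 years.

1.896 years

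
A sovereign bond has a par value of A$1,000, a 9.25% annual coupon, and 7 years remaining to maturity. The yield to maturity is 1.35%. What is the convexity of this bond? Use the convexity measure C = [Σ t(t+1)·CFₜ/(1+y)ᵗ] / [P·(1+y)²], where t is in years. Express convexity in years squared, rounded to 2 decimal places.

With y = 0.0135:
  t   CF        PV=CF/(1+0.0135)^t    t·PV        t(t+1)·PV
  1        92.50        91.2679        91.2679         182.5358
  2        92.50        90.0522       180.1044         540.3131
  3        92.50        88.8527       266.5580       1,066.2320
  4        92.50        87.6691       350.6765       1,753.3827
  5        92.50        86.5014       432.5068       2,595.0410
  6        92.50        85.3492       512.0949       3,584.6644
  7     1,092.50       994.6154     6,962.3077      55,698.4618
  Σ                  1,524.3078     8,795.5163      65,420.6307
P = 1,524.3078.
Convexity = Σ t(t+1)·PV / [P·(1+y)²] = 65,420.6307 / (1,524.3078 × 1.027182) = 41.78251.

41.78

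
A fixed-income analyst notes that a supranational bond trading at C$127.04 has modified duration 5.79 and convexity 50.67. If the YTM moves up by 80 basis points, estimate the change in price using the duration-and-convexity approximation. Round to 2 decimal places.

-C$5.68

Duration effect: -D_mod·Δy = -5.79 × (+0.008) = -0.046320
Convexity effect: ½·C·(Δy)² = 0.5 × 50.67 × (0.008)² = +0.00162144
ΔP/P ≈ -0.046320 + 0.00162144 = -0.04469856
ΔP ≈ 127.04 × (-0.04469856) = -5.6785050624.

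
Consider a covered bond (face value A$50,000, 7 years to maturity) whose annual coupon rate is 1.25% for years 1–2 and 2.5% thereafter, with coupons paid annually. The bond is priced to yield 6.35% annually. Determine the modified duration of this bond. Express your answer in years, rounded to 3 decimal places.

Periodic yield y = 0.0635. First find Macaulay duration:
  t   CF        PV=CF/(1+0.0635)^t    t·PV
  1       625.00       587.6822       587.6822
  2       625.00       552.5926     1,105.1851
  3     1,250.00     1,039.1962     3,117.5885
  4     1,250.00       977.1473     3,908.5892
  5     1,250.00       918.8033     4,594.0165
  6     1,250.00       863.9429     5,183.6575
  7    51,250.00    33,306.6850   233,146.7952
  Σ                 38,246.0494   251,643.5141
P = 38,246.0494; Macaulay duration = 251,643.5141 / 38,246.0494 = 6.57959 years.
Modified duration = D_Mac / (1 + y) = 6.57959 / 1.0635 = 6.18674 years.

6.187 years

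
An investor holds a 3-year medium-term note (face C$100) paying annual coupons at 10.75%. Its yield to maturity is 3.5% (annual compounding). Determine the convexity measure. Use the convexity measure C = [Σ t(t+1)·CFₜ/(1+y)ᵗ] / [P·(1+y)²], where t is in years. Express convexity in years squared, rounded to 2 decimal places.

9.93

With y = 0.035:
  t   CF        PV=CF/(1+0.035)^t    t·PV        t(t+1)·PV
  1        10.75        10.3865        10.3865          20.7729
  2        10.75        10.0352        20.0705          60.2114
  3       110.75        99.8902       299.6705       1,198.6819
  Σ                    120.3119       330.1274       1,279.6662
P = 120.3119.
Convexity = Σ t(t+1)·PV / [P·(1+y)²] = 1,279.6662 / (120.3119 × 1.071225) = 9.92905.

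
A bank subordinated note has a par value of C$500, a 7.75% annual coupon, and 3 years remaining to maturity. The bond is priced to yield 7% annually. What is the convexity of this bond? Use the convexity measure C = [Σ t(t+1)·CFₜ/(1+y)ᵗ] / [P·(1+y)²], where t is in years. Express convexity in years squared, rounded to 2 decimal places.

9.51

With y = 0.07:
  t   CF        PV=CF/(1+0.07)^t    t·PV        t(t+1)·PV
  1        38.75        36.2150        36.2150          72.4299
  2        38.75        33.8458        67.6915         203.0745
  3       538.75       439.7805     1,319.3414       5,277.3658
  Σ                    509.8412     1,423.2479       5,552.8702
P = 509.8412.
Convexity = Σ t(t+1)·PV / [P·(1+y)²] = 5,552.8702 / (509.8412 × 1.144900) = 9.51295.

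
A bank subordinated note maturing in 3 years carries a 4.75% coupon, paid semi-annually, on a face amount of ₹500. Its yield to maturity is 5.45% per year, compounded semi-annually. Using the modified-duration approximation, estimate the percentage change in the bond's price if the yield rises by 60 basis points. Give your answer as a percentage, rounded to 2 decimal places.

Periodic yield y = 0.02725. Modified duration first:
  t   CF        PV=CF/(1+0.02725)^t    t·PV
  1       11.875        11.5600        11.5600
  2       11.875        11.2533        22.5067
  3       11.875        10.9548        32.8645
  4       11.875        10.6642        42.6569
  5       11.875        10.3813        51.9066
  6      511.875       435.6192     2,613.7152
  Σ                    490.4329     2,775.2099
P = 490.4329; D_Mac = 5.65869 half-year periods = 2.82935 yrs; D_mod = 2.82935/(1+0.02725) = 2.75429 yrs.
ΔP/P ≈ -D_mod · Δy = -2.75429 × (+0.006) = -0.016526 = -1.6526%.

-1.65%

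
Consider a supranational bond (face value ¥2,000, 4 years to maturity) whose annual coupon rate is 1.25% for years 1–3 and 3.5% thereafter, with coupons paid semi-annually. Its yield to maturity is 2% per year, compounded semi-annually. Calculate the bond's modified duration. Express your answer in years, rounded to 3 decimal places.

3.870 years

Periodic yield y = 0.01. First find Macaulay duration:
  t   CF        PV=CF/(1+0.01)^t    t·PV
  1        12.50        12.3762        12.3762
  2        12.50        12.2537        24.5074
  3        12.50        12.1324        36.3971
  4        12.50        12.0123        48.0490
  5        12.50        11.8933        59.4666
  6        12.50        11.7756        70.6534
  7        35.00        32.6451       228.5159
  8     2,035.00     1,879.2884    15,034.3069
  Σ                  1,984.3769    15,514.2726
P = 1,984.3769; Macaulay duration = 15,514.2726 / 1,984.3769 = 7.81821 half-year periods = 3.90910 years.
Modified duration = D_Mac / (1 + y) = 3.90910 / 1.01 = 3.87040 years.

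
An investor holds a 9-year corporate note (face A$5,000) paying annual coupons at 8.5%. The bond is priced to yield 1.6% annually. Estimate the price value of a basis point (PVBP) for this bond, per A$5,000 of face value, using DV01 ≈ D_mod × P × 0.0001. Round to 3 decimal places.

Periodic yield y = 0.016.
  t   CF        PV=CF/(1+0.016)^t    t·PV
  1       425.00       418.3071       418.3071
  2       425.00       411.7196       823.4391
  3       425.00       405.2358     1,215.7074
  4       425.00       398.8541     1,595.4165
  5       425.00       392.5730     1,962.8648
  6       425.00       386.3907     2,318.3443
  7       425.00       380.3058     2,662.1408
  8       425.00       374.3168     2,994.5340
  9     5,425.00     4,702.7985    42,325.1865
  Σ                  7,870.5014    56,315.9406
P = 7,870.5014; D_Mac = 7.15532 yrs; D_mod = 7.04264 yrs.
DV01 ≈ 7.04264 × 7,870.5014 × 0.0001 = 5.542908.

A$5.543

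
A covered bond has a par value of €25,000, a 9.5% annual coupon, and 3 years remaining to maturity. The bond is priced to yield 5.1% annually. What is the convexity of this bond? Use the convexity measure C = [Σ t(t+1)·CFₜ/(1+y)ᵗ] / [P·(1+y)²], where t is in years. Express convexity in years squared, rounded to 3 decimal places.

With y = 0.051:
  t   CF        PV=CF/(1+0.051)^t    t·PV        t(t+1)·PV
  1     2,375.00     2,259.7526     2,259.7526       4,519.5052
  2     2,375.00     2,150.0976     4,300.1953      12,900.5858
  3    27,375.00    23,580.1183    70,740.3549     282,961.4197
  Σ                 27,989.9686    77,300.3028     300,381.5108
P = 27,989.9686.
Convexity = Σ t(t+1)·PV / [P·(1+y)²] = 300,381.5108 / (27,989.9686 × 1.104601) = 9.71550.

9.716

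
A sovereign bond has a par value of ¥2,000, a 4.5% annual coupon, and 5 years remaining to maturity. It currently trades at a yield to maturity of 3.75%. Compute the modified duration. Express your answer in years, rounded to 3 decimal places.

4.429 years

Periodic yield y = 0.0375. First find Macaulay duration:
  t   CF        PV=CF/(1+0.0375)^t    t·PV
  1        90.00        86.7470        86.7470
  2        90.00        83.6116       167.2231
  3        90.00        80.5895       241.7684
  4        90.00        77.6766       310.7063
  5     2,090.00     1,738.6244     8,693.1218
  Σ                  2,067.2489     9,499.5665
P = 2,067.2489; Macaulay duration = 9,499.5665 / 2,067.2489 = 4.59527 years.
Modified duration = D_Mac / (1 + y) = 4.59527 / 1.0375 = 4.42918 years.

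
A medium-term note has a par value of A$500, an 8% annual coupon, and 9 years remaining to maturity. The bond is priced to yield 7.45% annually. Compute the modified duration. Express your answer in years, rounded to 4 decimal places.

Periodic yield y = 0.0745. First find Macaulay duration:
  t   CF        PV=CF/(1+0.0745)^t    t·PV
  1        40.00        37.2266        37.2266
  2        40.00        34.6455        69.2911
  3        40.00        32.2434        96.7302
  4        40.00        30.0078       120.0312
  5        40.00        27.9272       139.6362
  6        40.00        25.9909       155.9455
  7        40.00        24.1888       169.3219
  8        40.00        22.5117       180.0937
  9       540.00       282.8368     2,545.5316
  Σ                    517.5789     3,513.8079
P = 517.5789; Macaulay duration = 3,513.8079 / 517.5789 = 6.78893 years.
Modified duration = D_Mac / (1 + y) = 6.78893 / 1.0745 = 6.31822 years.

6.3182 years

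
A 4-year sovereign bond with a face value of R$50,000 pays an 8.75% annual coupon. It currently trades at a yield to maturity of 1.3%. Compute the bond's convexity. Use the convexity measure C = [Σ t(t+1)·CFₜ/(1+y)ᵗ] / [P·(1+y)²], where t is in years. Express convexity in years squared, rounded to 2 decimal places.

With y = 0.013:
  t   CF        PV=CF/(1+0.013)^t    t·PV        t(t+1)·PV
  1     4,375.00     4,318.8549     4,318.8549       8,637.7098
  2     4,375.00     4,263.4303     8,526.8606      25,580.5818
  3     4,375.00     4,208.7170    12,626.1509      50,504.6037
  4    54,375.00    51,637.0578   206,548.2310   1,032,741.1552
  Σ                 64,428.0599   232,020.0974   1,117,464.0504
P = 64,428.0599.
Convexity = Σ t(t+1)·PV / [P·(1+y)²] = 1,117,464.0504 / (64,428.0599 × 1.026169) = 16.90206.

16.90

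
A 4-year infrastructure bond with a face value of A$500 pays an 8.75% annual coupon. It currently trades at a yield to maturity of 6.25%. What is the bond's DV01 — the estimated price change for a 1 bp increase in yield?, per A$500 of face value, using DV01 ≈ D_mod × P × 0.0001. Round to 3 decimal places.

A$0.182

Periodic yield y = 0.0625.
  t   CF        PV=CF/(1+0.0625)^t    t·PV
  1        43.75        41.1765        41.1765
  2        43.75        38.7543        77.5087
  3        43.75        36.4747       109.4240
  4       543.75       426.6616     1,706.6462
  Σ                    543.0670     1,934.7553
P = 543.0670; D_Mac = 3.56265 yrs; D_mod = 3.35308 yrs.
DV01 ≈ 3.35308 × 543.0670 × 0.0001 = 0.182095.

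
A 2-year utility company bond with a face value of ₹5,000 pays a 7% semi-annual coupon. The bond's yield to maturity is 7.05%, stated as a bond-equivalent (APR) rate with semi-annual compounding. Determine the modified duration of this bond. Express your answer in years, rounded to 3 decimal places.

1.836 years

Periodic yield y = 0.03525. First find Macaulay duration:
  t   CF        PV=CF/(1+0.03525)^t    t·PV
  1       175.00       169.0413       169.0413
  2       175.00       163.2855       326.5710
  3       175.00       157.7257       473.1770
  4     5,175.00     4,505.3589    18,021.4358
  Σ                  4,995.4114    18,990.2250
P = 4,995.4114; Macaulay duration = 18,990.2250 / 4,995.4114 = 3.80153 half-year periods = 1.90077 years.
Modified duration = D_Mac / (1 + y) = 1.90077 / 1.03525 = 1.83605 years.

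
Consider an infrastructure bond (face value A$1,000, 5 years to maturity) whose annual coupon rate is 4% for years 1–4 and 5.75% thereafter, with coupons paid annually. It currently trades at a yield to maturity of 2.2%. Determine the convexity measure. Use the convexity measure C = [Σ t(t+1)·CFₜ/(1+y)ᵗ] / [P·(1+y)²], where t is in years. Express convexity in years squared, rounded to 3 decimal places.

26.062

With y = 0.022:
  t   CF        PV=CF/(1+0.022)^t    t·PV        t(t+1)·PV
  1        40.00        39.1389        39.1389          78.2779
  2        40.00        38.2964        76.5928         229.7785
  3        40.00        37.4720       112.4161         449.6644
  4        40.00        36.6654       146.6616         733.3080
  5     1,057.50       948.4750     4,742.3751      28,454.2506
  Σ                  1,100.0478     5,117.1846      29,945.2794
P = 1,100.0478.
Convexity = Σ t(t+1)·PV / [P·(1+y)²] = 29,945.2794 / (1,100.0478 × 1.044484) = 26.06244.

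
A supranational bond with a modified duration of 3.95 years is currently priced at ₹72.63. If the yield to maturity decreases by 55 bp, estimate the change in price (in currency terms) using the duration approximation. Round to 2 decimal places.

+₹1.58

Duration approximation: ΔP/P ≈ -D_mod · Δy = -3.95 × (-0.0055) = +0.021725.
ΔP ≈ 72.63 × (+0.021725) = +1.57788675.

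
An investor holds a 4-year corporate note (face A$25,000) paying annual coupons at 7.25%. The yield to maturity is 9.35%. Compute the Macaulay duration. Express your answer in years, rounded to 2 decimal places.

Periodic yield y = 0.0935. Discount each cash flow and weight by its year:
  t   CF        PV=CF/(1+0.0935)^t    t·PV
  1     1,812.50     1,657.5217     1,657.5217
  2     1,812.50     1,515.7949     3,031.5898
  3     1,812.50     1,386.1865     4,158.5594
  4    26,812.50    18,752.6289    75,010.5157
  Σ                 23,312.1320    83,858.1866
Price P = Σ PV = 23,312.1320.
Macaulay duration = Σ(t·PV) / P = 83,858.1866 / 23,312.1320 = 3.59719 years.

3.60 years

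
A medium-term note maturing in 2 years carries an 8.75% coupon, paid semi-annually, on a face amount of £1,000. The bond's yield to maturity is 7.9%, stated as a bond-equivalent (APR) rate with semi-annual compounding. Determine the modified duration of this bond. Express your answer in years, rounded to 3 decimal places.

Periodic yield y = 0.0395. First find Macaulay duration:
  t   CF        PV=CF/(1+0.0395)^t    t·PV
  1        43.75        42.0875        42.0875
  2        43.75        40.4883        80.9765
  3        43.75        38.9497       116.8492
  4     1,043.75       893.9197     3,575.6788
  Σ                  1,015.4453     3,815.5921
P = 1,015.4453; Macaulay duration = 3,815.5921 / 1,015.4453 = 3.75756 half-year periods = 1.87878 years.
Modified duration = D_Mac / (1 + y) = 1.87878 / 1.0395 = 1.80739 years.

1.807 years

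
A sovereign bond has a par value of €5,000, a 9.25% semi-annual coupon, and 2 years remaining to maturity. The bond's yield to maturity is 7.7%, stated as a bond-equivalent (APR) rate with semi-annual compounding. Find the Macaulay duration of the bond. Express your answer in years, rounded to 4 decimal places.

Periodic yield y = 0.0385. Discount each cash flow and weight by its period:
  t   CF        PV=CF/(1+0.0385)^t    t·PV
  1       231.25       222.6769       222.6769
  2       231.25       214.4217       428.8434
  3       231.25       206.4725       619.4175
  4     5,231.25     4,497.5860    17,990.3438
  Σ                  5,141.1571    19,261.2817
Price P = Σ PV = 5,141.1571.
Macaulay duration = Σ(t·PV) / P = 19,261.2817 / 5,141.1571 = 3.74649 half-year periods.
In years: 3.74649 / 2 = 1.87324 years.

1.8732 years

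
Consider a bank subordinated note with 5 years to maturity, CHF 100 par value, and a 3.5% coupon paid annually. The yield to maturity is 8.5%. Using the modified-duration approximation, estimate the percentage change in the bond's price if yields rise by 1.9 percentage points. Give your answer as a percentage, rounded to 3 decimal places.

-8.105%

Periodic yield y = 0.085. Modified duration first:
  t   CF        PV=CF/(1+0.085)^t    t·PV
  1         3.50         3.2258         3.2258
  2         3.50         2.9731         5.9462
  3         3.50         2.7402         8.2205
  4         3.50         2.5255        10.1020
  5       103.50        68.8322       344.1610
  Σ                     80.2968       371.6556
P = 80.2968; D_Mac = 4.62852 yrs; D_mod = 4.62852/(1+0.085) = 4.26592 yrs.
ΔP/P ≈ -D_mod · Δy = -4.26592 × (+0.019) = -0.081052 = -8.1052%.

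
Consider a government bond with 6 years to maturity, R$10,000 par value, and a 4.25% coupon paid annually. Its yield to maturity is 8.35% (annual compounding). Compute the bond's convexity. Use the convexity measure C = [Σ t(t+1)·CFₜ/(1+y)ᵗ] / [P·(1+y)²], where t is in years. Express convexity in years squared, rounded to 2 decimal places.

With y = 0.0835:
  t   CF        PV=CF/(1+0.0835)^t    t·PV        t(t+1)·PV
  1       425.00       392.2473       392.2473         784.4947
  2       425.00       362.0188       724.0376       2,172.1127
  3       425.00       334.1198     1,002.3593       4,009.4373
  4       425.00       308.3708     1,233.4833       6,167.4163
  5       425.00       284.6062     1,423.0310       8,538.1859
  6    10,425.00     6,443.2142    38,659.2852     270,614.9966
  Σ                  8,124.5771    43,434.4437     292,286.6435
P = 8,124.5771.
Convexity = Σ t(t+1)·PV / [P·(1+y)²] = 292,286.6435 / (8,124.5771 × 1.173972) = 30.64435.

30.64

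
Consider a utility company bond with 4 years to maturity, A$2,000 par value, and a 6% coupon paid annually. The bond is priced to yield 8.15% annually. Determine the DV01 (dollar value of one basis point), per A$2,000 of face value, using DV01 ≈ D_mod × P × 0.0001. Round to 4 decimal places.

A$0.6287

Periodic yield y = 0.0815.
  t   CF        PV=CF/(1+0.0815)^t    t·PV
  1       120.00       110.9570       110.9570
  2       120.00       102.5955       205.1909
  3       120.00        94.8641       284.5922
  4     2,120.00     1,549.6362     6,198.5450
  Σ                  1,858.0528     6,799.2851
P = 1,858.0528; D_Mac = 3.65936 yrs; D_mod = 3.38360 yrs.
DV01 ≈ 3.38360 × 1,858.0528 × 0.0001 = 0.628690.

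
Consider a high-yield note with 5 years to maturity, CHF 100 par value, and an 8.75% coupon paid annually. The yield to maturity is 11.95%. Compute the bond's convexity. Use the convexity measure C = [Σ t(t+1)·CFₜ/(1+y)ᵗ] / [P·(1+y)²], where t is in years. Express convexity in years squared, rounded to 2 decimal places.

With y = 0.1195:
  t   CF        PV=CF/(1+0.1195)^t    t·PV        t(t+1)·PV
  1         8.75         7.8160         7.8160          15.6320
  2         8.75         6.9817        13.9634          41.8901
  3         8.75         6.2364        18.7093          74.8371
  4         8.75         5.5707        22.2829         111.4145
  5       108.75        61.8456       309.2280       1,855.3679
  Σ                     88.4504       371.9995       2,099.1415
P = 88.4504.
Convexity = Σ t(t+1)·PV / [P·(1+y)²] = 2,099.1415 / (88.4504 × 1.253280) = 18.93624.

18.94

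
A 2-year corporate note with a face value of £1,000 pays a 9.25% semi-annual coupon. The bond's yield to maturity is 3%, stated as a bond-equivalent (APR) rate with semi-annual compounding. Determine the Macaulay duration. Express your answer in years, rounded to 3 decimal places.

1.879 years

Periodic yield y = 0.015. Discount each cash flow and weight by its period:
  t   CF        PV=CF/(1+0.015)^t    t·PV
  1        46.25        45.5665        45.5665
  2        46.25        44.8931        89.7862
  3        46.25        44.2297       132.6890
  4     1,046.25       985.7603     3,943.0410
  Σ                  1,120.4495     4,211.0827
Price P = Σ PV = 1,120.4495.
Macaulay duration = Σ(t·PV) / P = 4,211.0827 / 1,120.4495 = 3.75839 half-year periods.
In years: 3.75839 / 2 = 1.87919 years.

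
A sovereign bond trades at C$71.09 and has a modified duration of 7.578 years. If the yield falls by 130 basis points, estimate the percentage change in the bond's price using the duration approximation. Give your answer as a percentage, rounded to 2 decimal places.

Duration approximation: ΔP/P ≈ -D_mod · Δy = -7.578 × (-0.013) = +0.098514.
As a percentage: +9.8514%.

+9.85%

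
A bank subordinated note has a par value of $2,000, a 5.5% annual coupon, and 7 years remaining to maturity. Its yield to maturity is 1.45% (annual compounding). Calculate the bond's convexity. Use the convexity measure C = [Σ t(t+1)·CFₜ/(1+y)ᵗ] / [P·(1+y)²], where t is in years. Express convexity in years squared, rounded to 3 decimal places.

With y = 0.0145:
  t   CF        PV=CF/(1+0.0145)^t    t·PV        t(t+1)·PV
  1       110.00       108.4278       108.4278         216.8556
  2       110.00       106.8781       213.7561         641.2684
  3       110.00       105.3505       316.0514       1,264.2058
  4       110.00       103.8447       415.3789       2,076.8947
  5       110.00       102.3605       511.8025       3,070.8152
  6       110.00       100.8975       605.3850       4,237.6947
  7     2,110.00     1,907.7352    13,354.1465     106,833.1719
  Σ                  2,535.4943    15,524.9483     118,340.9063
P = 2,535.4943.
Convexity = Σ t(t+1)·PV / [P·(1+y)²] = 118,340.9063 / (2,535.4943 × 1.029210) = 45.34905.

45.349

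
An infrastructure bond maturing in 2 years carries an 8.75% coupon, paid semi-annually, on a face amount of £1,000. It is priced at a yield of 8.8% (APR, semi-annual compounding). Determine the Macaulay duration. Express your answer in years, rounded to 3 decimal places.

1.878 years

Periodic yield y = 0.044. Discount each cash flow and weight by its period:
  t   CF        PV=CF/(1+0.044)^t    t·PV
  1        43.75        41.9061        41.9061
  2        43.75        40.1400        80.2799
  3        43.75        38.4482       115.3447
  4     1,043.75       878.6067     3,514.4267
  Σ                    999.1010     3,751.9575
Price P = Σ PV = 999.1010.
Macaulay duration = Σ(t·PV) / P = 3,751.9575 / 999.1010 = 3.75533 half-year periods.
In years: 3.75533 / 2 = 1.87767 years.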